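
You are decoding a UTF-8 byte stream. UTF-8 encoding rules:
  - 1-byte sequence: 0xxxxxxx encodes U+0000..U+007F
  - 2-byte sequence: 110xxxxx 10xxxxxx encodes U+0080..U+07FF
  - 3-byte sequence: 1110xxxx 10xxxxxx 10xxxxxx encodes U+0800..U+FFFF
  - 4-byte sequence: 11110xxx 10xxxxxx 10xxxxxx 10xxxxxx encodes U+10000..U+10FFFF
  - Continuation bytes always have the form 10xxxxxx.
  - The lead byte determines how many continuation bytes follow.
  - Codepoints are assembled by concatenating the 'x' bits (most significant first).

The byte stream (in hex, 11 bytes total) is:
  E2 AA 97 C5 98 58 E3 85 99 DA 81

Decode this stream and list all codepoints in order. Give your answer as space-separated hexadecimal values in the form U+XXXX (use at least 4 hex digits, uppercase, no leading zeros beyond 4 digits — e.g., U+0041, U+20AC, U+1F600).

Answer: U+2A97 U+0158 U+0058 U+3159 U+0681

Derivation:
Byte[0]=E2: 3-byte lead, need 2 cont bytes. acc=0x2
Byte[1]=AA: continuation. acc=(acc<<6)|0x2A=0xAA
Byte[2]=97: continuation. acc=(acc<<6)|0x17=0x2A97
Completed: cp=U+2A97 (starts at byte 0)
Byte[3]=C5: 2-byte lead, need 1 cont bytes. acc=0x5
Byte[4]=98: continuation. acc=(acc<<6)|0x18=0x158
Completed: cp=U+0158 (starts at byte 3)
Byte[5]=58: 1-byte ASCII. cp=U+0058
Byte[6]=E3: 3-byte lead, need 2 cont bytes. acc=0x3
Byte[7]=85: continuation. acc=(acc<<6)|0x05=0xC5
Byte[8]=99: continuation. acc=(acc<<6)|0x19=0x3159
Completed: cp=U+3159 (starts at byte 6)
Byte[9]=DA: 2-byte lead, need 1 cont bytes. acc=0x1A
Byte[10]=81: continuation. acc=(acc<<6)|0x01=0x681
Completed: cp=U+0681 (starts at byte 9)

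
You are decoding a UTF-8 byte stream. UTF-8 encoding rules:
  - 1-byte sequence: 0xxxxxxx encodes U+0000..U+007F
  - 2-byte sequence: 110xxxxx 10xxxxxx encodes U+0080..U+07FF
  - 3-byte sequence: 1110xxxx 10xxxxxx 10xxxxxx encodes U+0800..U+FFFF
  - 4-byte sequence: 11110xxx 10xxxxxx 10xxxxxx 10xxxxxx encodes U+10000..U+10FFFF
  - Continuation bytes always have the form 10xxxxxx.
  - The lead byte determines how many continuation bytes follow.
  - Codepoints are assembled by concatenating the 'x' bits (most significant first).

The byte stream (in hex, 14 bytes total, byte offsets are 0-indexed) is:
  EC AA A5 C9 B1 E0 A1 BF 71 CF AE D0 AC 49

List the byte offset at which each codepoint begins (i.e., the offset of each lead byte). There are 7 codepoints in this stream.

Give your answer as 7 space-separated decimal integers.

Answer: 0 3 5 8 9 11 13

Derivation:
Byte[0]=EC: 3-byte lead, need 2 cont bytes. acc=0xC
Byte[1]=AA: continuation. acc=(acc<<6)|0x2A=0x32A
Byte[2]=A5: continuation. acc=(acc<<6)|0x25=0xCAA5
Completed: cp=U+CAA5 (starts at byte 0)
Byte[3]=C9: 2-byte lead, need 1 cont bytes. acc=0x9
Byte[4]=B1: continuation. acc=(acc<<6)|0x31=0x271
Completed: cp=U+0271 (starts at byte 3)
Byte[5]=E0: 3-byte lead, need 2 cont bytes. acc=0x0
Byte[6]=A1: continuation. acc=(acc<<6)|0x21=0x21
Byte[7]=BF: continuation. acc=(acc<<6)|0x3F=0x87F
Completed: cp=U+087F (starts at byte 5)
Byte[8]=71: 1-byte ASCII. cp=U+0071
Byte[9]=CF: 2-byte lead, need 1 cont bytes. acc=0xF
Byte[10]=AE: continuation. acc=(acc<<6)|0x2E=0x3EE
Completed: cp=U+03EE (starts at byte 9)
Byte[11]=D0: 2-byte lead, need 1 cont bytes. acc=0x10
Byte[12]=AC: continuation. acc=(acc<<6)|0x2C=0x42C
Completed: cp=U+042C (starts at byte 11)
Byte[13]=49: 1-byte ASCII. cp=U+0049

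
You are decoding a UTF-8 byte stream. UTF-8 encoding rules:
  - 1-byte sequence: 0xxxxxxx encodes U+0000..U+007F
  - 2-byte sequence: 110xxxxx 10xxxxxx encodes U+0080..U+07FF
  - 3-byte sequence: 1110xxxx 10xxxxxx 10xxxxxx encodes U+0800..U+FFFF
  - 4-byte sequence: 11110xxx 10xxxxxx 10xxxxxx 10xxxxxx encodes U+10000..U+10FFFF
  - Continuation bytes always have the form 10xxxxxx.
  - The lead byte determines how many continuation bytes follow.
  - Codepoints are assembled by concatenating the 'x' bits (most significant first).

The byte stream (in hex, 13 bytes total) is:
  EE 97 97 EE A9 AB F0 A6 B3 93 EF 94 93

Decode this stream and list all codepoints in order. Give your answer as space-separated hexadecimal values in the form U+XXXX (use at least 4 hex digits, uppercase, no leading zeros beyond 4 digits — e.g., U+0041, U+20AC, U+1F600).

Answer: U+E5D7 U+EA6B U+26CD3 U+F513

Derivation:
Byte[0]=EE: 3-byte lead, need 2 cont bytes. acc=0xE
Byte[1]=97: continuation. acc=(acc<<6)|0x17=0x397
Byte[2]=97: continuation. acc=(acc<<6)|0x17=0xE5D7
Completed: cp=U+E5D7 (starts at byte 0)
Byte[3]=EE: 3-byte lead, need 2 cont bytes. acc=0xE
Byte[4]=A9: continuation. acc=(acc<<6)|0x29=0x3A9
Byte[5]=AB: continuation. acc=(acc<<6)|0x2B=0xEA6B
Completed: cp=U+EA6B (starts at byte 3)
Byte[6]=F0: 4-byte lead, need 3 cont bytes. acc=0x0
Byte[7]=A6: continuation. acc=(acc<<6)|0x26=0x26
Byte[8]=B3: continuation. acc=(acc<<6)|0x33=0x9B3
Byte[9]=93: continuation. acc=(acc<<6)|0x13=0x26CD3
Completed: cp=U+26CD3 (starts at byte 6)
Byte[10]=EF: 3-byte lead, need 2 cont bytes. acc=0xF
Byte[11]=94: continuation. acc=(acc<<6)|0x14=0x3D4
Byte[12]=93: continuation. acc=(acc<<6)|0x13=0xF513
Completed: cp=U+F513 (starts at byte 10)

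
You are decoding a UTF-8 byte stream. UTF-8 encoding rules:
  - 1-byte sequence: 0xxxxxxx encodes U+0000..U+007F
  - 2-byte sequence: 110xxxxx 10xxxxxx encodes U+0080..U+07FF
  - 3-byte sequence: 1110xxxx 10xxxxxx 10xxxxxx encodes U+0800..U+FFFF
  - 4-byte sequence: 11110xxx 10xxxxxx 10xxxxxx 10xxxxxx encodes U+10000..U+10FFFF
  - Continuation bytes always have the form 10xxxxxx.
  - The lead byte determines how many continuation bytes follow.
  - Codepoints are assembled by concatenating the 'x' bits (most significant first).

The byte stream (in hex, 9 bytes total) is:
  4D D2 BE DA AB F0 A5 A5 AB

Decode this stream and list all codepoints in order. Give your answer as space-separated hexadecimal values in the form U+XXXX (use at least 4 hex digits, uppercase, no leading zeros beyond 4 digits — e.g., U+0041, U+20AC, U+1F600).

Byte[0]=4D: 1-byte ASCII. cp=U+004D
Byte[1]=D2: 2-byte lead, need 1 cont bytes. acc=0x12
Byte[2]=BE: continuation. acc=(acc<<6)|0x3E=0x4BE
Completed: cp=U+04BE (starts at byte 1)
Byte[3]=DA: 2-byte lead, need 1 cont bytes. acc=0x1A
Byte[4]=AB: continuation. acc=(acc<<6)|0x2B=0x6AB
Completed: cp=U+06AB (starts at byte 3)
Byte[5]=F0: 4-byte lead, need 3 cont bytes. acc=0x0
Byte[6]=A5: continuation. acc=(acc<<6)|0x25=0x25
Byte[7]=A5: continuation. acc=(acc<<6)|0x25=0x965
Byte[8]=AB: continuation. acc=(acc<<6)|0x2B=0x2596B
Completed: cp=U+2596B (starts at byte 5)

Answer: U+004D U+04BE U+06AB U+2596B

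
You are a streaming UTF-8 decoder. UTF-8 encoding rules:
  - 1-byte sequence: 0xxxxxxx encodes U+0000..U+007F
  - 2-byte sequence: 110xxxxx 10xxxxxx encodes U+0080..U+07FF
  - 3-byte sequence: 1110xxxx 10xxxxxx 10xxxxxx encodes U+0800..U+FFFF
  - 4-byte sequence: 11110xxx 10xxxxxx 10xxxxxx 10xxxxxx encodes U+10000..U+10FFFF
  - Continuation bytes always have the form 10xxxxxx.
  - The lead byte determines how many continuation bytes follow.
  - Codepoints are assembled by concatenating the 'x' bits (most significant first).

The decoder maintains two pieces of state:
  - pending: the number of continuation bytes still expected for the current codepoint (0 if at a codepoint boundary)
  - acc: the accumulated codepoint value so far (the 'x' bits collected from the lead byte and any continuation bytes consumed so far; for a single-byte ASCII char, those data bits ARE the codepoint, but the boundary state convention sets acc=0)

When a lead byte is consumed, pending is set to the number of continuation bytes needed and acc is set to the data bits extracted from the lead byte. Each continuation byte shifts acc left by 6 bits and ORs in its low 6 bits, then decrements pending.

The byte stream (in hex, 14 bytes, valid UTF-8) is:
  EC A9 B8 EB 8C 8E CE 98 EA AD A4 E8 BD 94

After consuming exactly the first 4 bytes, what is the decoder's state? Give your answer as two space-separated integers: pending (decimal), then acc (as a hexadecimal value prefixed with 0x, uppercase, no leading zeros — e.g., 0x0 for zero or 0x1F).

Answer: 2 0xB

Derivation:
Byte[0]=EC: 3-byte lead. pending=2, acc=0xC
Byte[1]=A9: continuation. acc=(acc<<6)|0x29=0x329, pending=1
Byte[2]=B8: continuation. acc=(acc<<6)|0x38=0xCA78, pending=0
Byte[3]=EB: 3-byte lead. pending=2, acc=0xB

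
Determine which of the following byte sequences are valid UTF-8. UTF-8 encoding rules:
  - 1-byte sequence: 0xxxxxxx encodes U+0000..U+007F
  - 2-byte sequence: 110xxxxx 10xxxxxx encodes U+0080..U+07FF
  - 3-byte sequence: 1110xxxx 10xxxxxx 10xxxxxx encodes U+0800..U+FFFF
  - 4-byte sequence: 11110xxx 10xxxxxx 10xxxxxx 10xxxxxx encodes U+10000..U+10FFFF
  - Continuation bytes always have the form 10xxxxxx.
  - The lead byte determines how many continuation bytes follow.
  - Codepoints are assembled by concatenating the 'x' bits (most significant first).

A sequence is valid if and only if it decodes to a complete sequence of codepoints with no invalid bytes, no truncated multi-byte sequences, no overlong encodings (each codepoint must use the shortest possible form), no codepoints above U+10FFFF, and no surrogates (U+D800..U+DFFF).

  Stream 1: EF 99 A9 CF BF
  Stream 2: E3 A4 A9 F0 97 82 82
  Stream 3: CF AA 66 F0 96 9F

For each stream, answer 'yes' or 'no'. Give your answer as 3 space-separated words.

Stream 1: decodes cleanly. VALID
Stream 2: decodes cleanly. VALID
Stream 3: error at byte offset 6. INVALID

Answer: yes yes no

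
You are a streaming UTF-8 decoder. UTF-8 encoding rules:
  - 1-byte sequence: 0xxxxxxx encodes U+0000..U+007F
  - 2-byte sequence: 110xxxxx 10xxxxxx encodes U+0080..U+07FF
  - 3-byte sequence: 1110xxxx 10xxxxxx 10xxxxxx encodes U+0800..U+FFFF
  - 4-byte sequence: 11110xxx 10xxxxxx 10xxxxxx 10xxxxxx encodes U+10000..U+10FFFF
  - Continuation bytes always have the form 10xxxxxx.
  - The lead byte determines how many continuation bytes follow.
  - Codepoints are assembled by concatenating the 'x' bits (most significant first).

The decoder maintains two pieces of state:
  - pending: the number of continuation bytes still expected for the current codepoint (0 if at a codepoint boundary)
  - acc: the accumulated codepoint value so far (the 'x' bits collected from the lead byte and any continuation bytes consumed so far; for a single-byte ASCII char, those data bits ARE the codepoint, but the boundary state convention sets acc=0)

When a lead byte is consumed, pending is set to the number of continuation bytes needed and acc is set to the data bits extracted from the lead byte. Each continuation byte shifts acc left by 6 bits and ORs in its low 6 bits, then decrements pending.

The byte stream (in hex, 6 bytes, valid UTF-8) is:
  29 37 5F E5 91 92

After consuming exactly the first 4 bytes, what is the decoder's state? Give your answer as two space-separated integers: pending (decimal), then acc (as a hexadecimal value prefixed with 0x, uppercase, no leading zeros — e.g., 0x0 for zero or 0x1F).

Answer: 2 0x5

Derivation:
Byte[0]=29: 1-byte. pending=0, acc=0x0
Byte[1]=37: 1-byte. pending=0, acc=0x0
Byte[2]=5F: 1-byte. pending=0, acc=0x0
Byte[3]=E5: 3-byte lead. pending=2, acc=0x5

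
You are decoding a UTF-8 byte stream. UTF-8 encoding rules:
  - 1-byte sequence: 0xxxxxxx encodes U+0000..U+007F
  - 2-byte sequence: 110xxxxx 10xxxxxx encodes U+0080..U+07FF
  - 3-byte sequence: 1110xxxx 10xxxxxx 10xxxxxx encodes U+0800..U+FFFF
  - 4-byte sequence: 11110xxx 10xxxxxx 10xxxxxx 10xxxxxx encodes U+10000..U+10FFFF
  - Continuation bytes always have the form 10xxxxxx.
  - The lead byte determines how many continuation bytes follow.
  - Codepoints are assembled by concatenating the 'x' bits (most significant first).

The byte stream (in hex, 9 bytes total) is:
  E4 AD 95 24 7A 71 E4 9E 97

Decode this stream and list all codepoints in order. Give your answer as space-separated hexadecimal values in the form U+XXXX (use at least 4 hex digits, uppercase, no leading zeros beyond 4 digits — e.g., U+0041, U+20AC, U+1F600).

Byte[0]=E4: 3-byte lead, need 2 cont bytes. acc=0x4
Byte[1]=AD: continuation. acc=(acc<<6)|0x2D=0x12D
Byte[2]=95: continuation. acc=(acc<<6)|0x15=0x4B55
Completed: cp=U+4B55 (starts at byte 0)
Byte[3]=24: 1-byte ASCII. cp=U+0024
Byte[4]=7A: 1-byte ASCII. cp=U+007A
Byte[5]=71: 1-byte ASCII. cp=U+0071
Byte[6]=E4: 3-byte lead, need 2 cont bytes. acc=0x4
Byte[7]=9E: continuation. acc=(acc<<6)|0x1E=0x11E
Byte[8]=97: continuation. acc=(acc<<6)|0x17=0x4797
Completed: cp=U+4797 (starts at byte 6)

Answer: U+4B55 U+0024 U+007A U+0071 U+4797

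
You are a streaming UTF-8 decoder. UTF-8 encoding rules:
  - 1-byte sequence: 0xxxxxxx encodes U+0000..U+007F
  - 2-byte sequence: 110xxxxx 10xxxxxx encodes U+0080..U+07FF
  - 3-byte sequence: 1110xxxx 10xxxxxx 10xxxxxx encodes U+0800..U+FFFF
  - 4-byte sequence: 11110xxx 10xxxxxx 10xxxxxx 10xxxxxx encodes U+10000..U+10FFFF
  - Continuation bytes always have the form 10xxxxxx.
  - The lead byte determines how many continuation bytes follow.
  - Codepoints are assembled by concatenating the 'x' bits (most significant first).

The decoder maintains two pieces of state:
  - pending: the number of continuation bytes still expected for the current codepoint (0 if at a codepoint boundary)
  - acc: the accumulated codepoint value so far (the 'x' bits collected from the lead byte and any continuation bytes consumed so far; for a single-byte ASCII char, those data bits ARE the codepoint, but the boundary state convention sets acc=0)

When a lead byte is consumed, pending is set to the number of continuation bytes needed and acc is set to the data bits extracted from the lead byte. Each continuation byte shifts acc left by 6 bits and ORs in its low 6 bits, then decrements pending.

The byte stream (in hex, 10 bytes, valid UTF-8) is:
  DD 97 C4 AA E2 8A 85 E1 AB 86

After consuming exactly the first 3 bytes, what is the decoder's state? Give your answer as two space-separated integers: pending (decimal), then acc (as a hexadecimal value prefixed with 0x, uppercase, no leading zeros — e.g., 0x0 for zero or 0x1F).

Answer: 1 0x4

Derivation:
Byte[0]=DD: 2-byte lead. pending=1, acc=0x1D
Byte[1]=97: continuation. acc=(acc<<6)|0x17=0x757, pending=0
Byte[2]=C4: 2-byte lead. pending=1, acc=0x4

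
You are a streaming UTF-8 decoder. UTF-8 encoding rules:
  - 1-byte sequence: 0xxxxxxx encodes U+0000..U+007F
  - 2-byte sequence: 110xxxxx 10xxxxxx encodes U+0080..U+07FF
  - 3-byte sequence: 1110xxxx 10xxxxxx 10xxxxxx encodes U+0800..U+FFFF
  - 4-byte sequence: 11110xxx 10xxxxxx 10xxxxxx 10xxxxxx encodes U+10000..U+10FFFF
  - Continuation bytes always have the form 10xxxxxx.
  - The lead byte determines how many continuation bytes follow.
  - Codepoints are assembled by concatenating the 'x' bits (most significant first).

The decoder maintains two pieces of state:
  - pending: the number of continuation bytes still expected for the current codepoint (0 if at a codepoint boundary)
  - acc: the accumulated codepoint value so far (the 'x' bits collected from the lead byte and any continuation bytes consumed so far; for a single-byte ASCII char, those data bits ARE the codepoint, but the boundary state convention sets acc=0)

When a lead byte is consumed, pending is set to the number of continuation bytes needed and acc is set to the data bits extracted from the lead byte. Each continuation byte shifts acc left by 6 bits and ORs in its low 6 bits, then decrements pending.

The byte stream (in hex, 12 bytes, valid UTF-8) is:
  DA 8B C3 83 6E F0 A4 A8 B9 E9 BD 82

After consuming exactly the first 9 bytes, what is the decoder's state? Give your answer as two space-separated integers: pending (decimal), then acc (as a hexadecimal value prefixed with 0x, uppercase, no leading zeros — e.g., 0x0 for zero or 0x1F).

Byte[0]=DA: 2-byte lead. pending=1, acc=0x1A
Byte[1]=8B: continuation. acc=(acc<<6)|0x0B=0x68B, pending=0
Byte[2]=C3: 2-byte lead. pending=1, acc=0x3
Byte[3]=83: continuation. acc=(acc<<6)|0x03=0xC3, pending=0
Byte[4]=6E: 1-byte. pending=0, acc=0x0
Byte[5]=F0: 4-byte lead. pending=3, acc=0x0
Byte[6]=A4: continuation. acc=(acc<<6)|0x24=0x24, pending=2
Byte[7]=A8: continuation. acc=(acc<<6)|0x28=0x928, pending=1
Byte[8]=B9: continuation. acc=(acc<<6)|0x39=0x24A39, pending=0

Answer: 0 0x24A39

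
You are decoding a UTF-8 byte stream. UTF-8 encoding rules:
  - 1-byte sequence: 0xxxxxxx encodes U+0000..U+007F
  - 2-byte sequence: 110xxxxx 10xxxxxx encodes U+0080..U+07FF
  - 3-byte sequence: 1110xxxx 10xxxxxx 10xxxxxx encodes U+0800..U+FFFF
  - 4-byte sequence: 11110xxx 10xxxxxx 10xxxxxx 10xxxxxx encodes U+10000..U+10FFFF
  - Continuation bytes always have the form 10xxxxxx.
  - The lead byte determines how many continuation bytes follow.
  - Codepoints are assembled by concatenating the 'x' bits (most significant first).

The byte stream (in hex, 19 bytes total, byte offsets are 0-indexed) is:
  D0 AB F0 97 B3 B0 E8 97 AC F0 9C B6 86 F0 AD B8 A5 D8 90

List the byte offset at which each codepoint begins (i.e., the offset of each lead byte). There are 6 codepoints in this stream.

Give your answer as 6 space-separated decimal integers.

Byte[0]=D0: 2-byte lead, need 1 cont bytes. acc=0x10
Byte[1]=AB: continuation. acc=(acc<<6)|0x2B=0x42B
Completed: cp=U+042B (starts at byte 0)
Byte[2]=F0: 4-byte lead, need 3 cont bytes. acc=0x0
Byte[3]=97: continuation. acc=(acc<<6)|0x17=0x17
Byte[4]=B3: continuation. acc=(acc<<6)|0x33=0x5F3
Byte[5]=B0: continuation. acc=(acc<<6)|0x30=0x17CF0
Completed: cp=U+17CF0 (starts at byte 2)
Byte[6]=E8: 3-byte lead, need 2 cont bytes. acc=0x8
Byte[7]=97: continuation. acc=(acc<<6)|0x17=0x217
Byte[8]=AC: continuation. acc=(acc<<6)|0x2C=0x85EC
Completed: cp=U+85EC (starts at byte 6)
Byte[9]=F0: 4-byte lead, need 3 cont bytes. acc=0x0
Byte[10]=9C: continuation. acc=(acc<<6)|0x1C=0x1C
Byte[11]=B6: continuation. acc=(acc<<6)|0x36=0x736
Byte[12]=86: continuation. acc=(acc<<6)|0x06=0x1CD86
Completed: cp=U+1CD86 (starts at byte 9)
Byte[13]=F0: 4-byte lead, need 3 cont bytes. acc=0x0
Byte[14]=AD: continuation. acc=(acc<<6)|0x2D=0x2D
Byte[15]=B8: continuation. acc=(acc<<6)|0x38=0xB78
Byte[16]=A5: continuation. acc=(acc<<6)|0x25=0x2DE25
Completed: cp=U+2DE25 (starts at byte 13)
Byte[17]=D8: 2-byte lead, need 1 cont bytes. acc=0x18
Byte[18]=90: continuation. acc=(acc<<6)|0x10=0x610
Completed: cp=U+0610 (starts at byte 17)

Answer: 0 2 6 9 13 17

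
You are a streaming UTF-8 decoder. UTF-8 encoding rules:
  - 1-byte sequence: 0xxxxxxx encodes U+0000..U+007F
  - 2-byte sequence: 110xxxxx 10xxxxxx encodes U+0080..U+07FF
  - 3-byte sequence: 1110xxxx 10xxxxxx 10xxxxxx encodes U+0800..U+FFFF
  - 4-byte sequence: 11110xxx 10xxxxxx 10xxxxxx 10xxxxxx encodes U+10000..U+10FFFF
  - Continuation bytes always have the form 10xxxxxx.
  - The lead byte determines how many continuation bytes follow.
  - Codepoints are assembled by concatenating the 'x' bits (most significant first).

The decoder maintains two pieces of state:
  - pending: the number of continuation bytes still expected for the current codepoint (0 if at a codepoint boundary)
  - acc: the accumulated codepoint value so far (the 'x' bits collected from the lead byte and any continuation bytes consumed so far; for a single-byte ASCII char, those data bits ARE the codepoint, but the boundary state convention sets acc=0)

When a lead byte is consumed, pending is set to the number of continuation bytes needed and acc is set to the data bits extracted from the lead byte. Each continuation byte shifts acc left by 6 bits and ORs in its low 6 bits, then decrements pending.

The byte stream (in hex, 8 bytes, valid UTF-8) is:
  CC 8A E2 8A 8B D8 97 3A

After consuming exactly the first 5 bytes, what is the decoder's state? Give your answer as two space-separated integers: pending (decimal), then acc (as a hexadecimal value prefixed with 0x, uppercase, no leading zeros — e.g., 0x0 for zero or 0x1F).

Byte[0]=CC: 2-byte lead. pending=1, acc=0xC
Byte[1]=8A: continuation. acc=(acc<<6)|0x0A=0x30A, pending=0
Byte[2]=E2: 3-byte lead. pending=2, acc=0x2
Byte[3]=8A: continuation. acc=(acc<<6)|0x0A=0x8A, pending=1
Byte[4]=8B: continuation. acc=(acc<<6)|0x0B=0x228B, pending=0

Answer: 0 0x228B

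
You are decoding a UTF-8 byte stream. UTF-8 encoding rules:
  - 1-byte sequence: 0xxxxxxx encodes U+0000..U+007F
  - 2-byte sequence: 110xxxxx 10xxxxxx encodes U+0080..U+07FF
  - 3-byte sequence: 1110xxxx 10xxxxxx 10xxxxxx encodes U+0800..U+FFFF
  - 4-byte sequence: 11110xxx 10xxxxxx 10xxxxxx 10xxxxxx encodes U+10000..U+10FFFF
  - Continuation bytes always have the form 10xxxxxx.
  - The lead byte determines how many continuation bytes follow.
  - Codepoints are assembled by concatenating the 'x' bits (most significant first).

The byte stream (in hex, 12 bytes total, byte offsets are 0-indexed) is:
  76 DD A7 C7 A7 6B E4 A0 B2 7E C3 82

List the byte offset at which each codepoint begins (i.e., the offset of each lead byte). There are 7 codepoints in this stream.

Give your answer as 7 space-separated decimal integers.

Answer: 0 1 3 5 6 9 10

Derivation:
Byte[0]=76: 1-byte ASCII. cp=U+0076
Byte[1]=DD: 2-byte lead, need 1 cont bytes. acc=0x1D
Byte[2]=A7: continuation. acc=(acc<<6)|0x27=0x767
Completed: cp=U+0767 (starts at byte 1)
Byte[3]=C7: 2-byte lead, need 1 cont bytes. acc=0x7
Byte[4]=A7: continuation. acc=(acc<<6)|0x27=0x1E7
Completed: cp=U+01E7 (starts at byte 3)
Byte[5]=6B: 1-byte ASCII. cp=U+006B
Byte[6]=E4: 3-byte lead, need 2 cont bytes. acc=0x4
Byte[7]=A0: continuation. acc=(acc<<6)|0x20=0x120
Byte[8]=B2: continuation. acc=(acc<<6)|0x32=0x4832
Completed: cp=U+4832 (starts at byte 6)
Byte[9]=7E: 1-byte ASCII. cp=U+007E
Byte[10]=C3: 2-byte lead, need 1 cont bytes. acc=0x3
Byte[11]=82: continuation. acc=(acc<<6)|0x02=0xC2
Completed: cp=U+00C2 (starts at byte 10)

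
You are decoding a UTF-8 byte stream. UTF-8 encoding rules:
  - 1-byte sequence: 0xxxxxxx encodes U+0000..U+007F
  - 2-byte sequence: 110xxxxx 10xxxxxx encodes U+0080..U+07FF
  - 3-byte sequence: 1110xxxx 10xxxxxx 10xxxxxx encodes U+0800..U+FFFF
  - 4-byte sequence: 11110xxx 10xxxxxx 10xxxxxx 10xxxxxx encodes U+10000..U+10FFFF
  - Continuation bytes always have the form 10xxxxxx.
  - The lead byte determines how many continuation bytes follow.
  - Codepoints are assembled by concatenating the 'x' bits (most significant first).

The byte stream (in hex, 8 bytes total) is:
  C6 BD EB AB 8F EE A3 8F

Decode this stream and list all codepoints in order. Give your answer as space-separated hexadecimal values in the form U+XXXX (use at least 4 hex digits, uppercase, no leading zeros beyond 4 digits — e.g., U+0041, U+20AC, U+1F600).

Answer: U+01BD U+BACF U+E8CF

Derivation:
Byte[0]=C6: 2-byte lead, need 1 cont bytes. acc=0x6
Byte[1]=BD: continuation. acc=(acc<<6)|0x3D=0x1BD
Completed: cp=U+01BD (starts at byte 0)
Byte[2]=EB: 3-byte lead, need 2 cont bytes. acc=0xB
Byte[3]=AB: continuation. acc=(acc<<6)|0x2B=0x2EB
Byte[4]=8F: continuation. acc=(acc<<6)|0x0F=0xBACF
Completed: cp=U+BACF (starts at byte 2)
Byte[5]=EE: 3-byte lead, need 2 cont bytes. acc=0xE
Byte[6]=A3: continuation. acc=(acc<<6)|0x23=0x3A3
Byte[7]=8F: continuation. acc=(acc<<6)|0x0F=0xE8CF
Completed: cp=U+E8CF (starts at byte 5)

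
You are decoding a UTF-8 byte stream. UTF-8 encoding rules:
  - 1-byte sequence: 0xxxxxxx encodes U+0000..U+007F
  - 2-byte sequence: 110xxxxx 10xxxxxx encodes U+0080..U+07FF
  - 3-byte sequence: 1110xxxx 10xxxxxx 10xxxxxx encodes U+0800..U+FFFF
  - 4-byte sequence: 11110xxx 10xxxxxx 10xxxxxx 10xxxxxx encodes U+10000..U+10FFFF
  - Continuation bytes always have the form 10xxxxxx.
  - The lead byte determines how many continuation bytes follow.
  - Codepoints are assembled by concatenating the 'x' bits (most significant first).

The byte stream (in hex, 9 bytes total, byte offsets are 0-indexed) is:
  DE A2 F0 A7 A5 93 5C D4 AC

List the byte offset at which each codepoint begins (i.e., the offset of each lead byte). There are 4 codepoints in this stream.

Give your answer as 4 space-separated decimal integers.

Byte[0]=DE: 2-byte lead, need 1 cont bytes. acc=0x1E
Byte[1]=A2: continuation. acc=(acc<<6)|0x22=0x7A2
Completed: cp=U+07A2 (starts at byte 0)
Byte[2]=F0: 4-byte lead, need 3 cont bytes. acc=0x0
Byte[3]=A7: continuation. acc=(acc<<6)|0x27=0x27
Byte[4]=A5: continuation. acc=(acc<<6)|0x25=0x9E5
Byte[5]=93: continuation. acc=(acc<<6)|0x13=0x27953
Completed: cp=U+27953 (starts at byte 2)
Byte[6]=5C: 1-byte ASCII. cp=U+005C
Byte[7]=D4: 2-byte lead, need 1 cont bytes. acc=0x14
Byte[8]=AC: continuation. acc=(acc<<6)|0x2C=0x52C
Completed: cp=U+052C (starts at byte 7)

Answer: 0 2 6 7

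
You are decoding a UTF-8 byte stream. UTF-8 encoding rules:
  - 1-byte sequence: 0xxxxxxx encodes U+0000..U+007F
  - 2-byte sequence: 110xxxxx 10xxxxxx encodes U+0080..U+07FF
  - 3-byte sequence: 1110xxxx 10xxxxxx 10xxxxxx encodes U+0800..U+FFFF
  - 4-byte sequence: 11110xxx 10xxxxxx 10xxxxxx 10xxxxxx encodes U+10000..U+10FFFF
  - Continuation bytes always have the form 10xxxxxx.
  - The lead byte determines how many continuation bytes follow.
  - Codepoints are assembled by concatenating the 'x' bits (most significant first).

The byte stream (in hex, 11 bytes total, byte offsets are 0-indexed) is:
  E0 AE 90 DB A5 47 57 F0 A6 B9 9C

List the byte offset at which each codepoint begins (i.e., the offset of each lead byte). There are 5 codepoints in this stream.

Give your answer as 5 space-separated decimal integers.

Answer: 0 3 5 6 7

Derivation:
Byte[0]=E0: 3-byte lead, need 2 cont bytes. acc=0x0
Byte[1]=AE: continuation. acc=(acc<<6)|0x2E=0x2E
Byte[2]=90: continuation. acc=(acc<<6)|0x10=0xB90
Completed: cp=U+0B90 (starts at byte 0)
Byte[3]=DB: 2-byte lead, need 1 cont bytes. acc=0x1B
Byte[4]=A5: continuation. acc=(acc<<6)|0x25=0x6E5
Completed: cp=U+06E5 (starts at byte 3)
Byte[5]=47: 1-byte ASCII. cp=U+0047
Byte[6]=57: 1-byte ASCII. cp=U+0057
Byte[7]=F0: 4-byte lead, need 3 cont bytes. acc=0x0
Byte[8]=A6: continuation. acc=(acc<<6)|0x26=0x26
Byte[9]=B9: continuation. acc=(acc<<6)|0x39=0x9B9
Byte[10]=9C: continuation. acc=(acc<<6)|0x1C=0x26E5C
Completed: cp=U+26E5C (starts at byte 7)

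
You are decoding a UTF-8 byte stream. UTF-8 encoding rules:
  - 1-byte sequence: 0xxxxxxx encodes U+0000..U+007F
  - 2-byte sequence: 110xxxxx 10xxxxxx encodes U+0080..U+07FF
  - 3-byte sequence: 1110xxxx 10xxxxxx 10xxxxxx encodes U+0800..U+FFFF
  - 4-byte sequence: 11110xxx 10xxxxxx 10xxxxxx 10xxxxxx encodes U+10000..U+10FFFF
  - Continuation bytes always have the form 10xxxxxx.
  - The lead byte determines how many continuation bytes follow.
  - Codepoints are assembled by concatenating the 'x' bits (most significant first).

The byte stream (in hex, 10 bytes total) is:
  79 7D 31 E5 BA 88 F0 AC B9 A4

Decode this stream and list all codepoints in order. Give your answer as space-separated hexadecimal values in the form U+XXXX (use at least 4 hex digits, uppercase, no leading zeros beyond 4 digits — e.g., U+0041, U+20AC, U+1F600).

Byte[0]=79: 1-byte ASCII. cp=U+0079
Byte[1]=7D: 1-byte ASCII. cp=U+007D
Byte[2]=31: 1-byte ASCII. cp=U+0031
Byte[3]=E5: 3-byte lead, need 2 cont bytes. acc=0x5
Byte[4]=BA: continuation. acc=(acc<<6)|0x3A=0x17A
Byte[5]=88: continuation. acc=(acc<<6)|0x08=0x5E88
Completed: cp=U+5E88 (starts at byte 3)
Byte[6]=F0: 4-byte lead, need 3 cont bytes. acc=0x0
Byte[7]=AC: continuation. acc=(acc<<6)|0x2C=0x2C
Byte[8]=B9: continuation. acc=(acc<<6)|0x39=0xB39
Byte[9]=A4: continuation. acc=(acc<<6)|0x24=0x2CE64
Completed: cp=U+2CE64 (starts at byte 6)

Answer: U+0079 U+007D U+0031 U+5E88 U+2CE64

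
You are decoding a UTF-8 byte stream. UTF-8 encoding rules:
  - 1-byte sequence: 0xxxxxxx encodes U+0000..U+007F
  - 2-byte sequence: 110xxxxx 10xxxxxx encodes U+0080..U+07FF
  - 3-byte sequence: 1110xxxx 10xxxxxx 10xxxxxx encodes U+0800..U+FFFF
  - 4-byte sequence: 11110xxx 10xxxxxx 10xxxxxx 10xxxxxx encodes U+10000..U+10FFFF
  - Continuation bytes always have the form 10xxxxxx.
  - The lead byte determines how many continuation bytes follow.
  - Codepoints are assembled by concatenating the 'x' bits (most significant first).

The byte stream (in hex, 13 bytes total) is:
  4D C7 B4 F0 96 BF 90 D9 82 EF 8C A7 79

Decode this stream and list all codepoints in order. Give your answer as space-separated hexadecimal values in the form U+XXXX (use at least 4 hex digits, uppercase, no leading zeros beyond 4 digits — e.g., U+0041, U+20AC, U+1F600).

Byte[0]=4D: 1-byte ASCII. cp=U+004D
Byte[1]=C7: 2-byte lead, need 1 cont bytes. acc=0x7
Byte[2]=B4: continuation. acc=(acc<<6)|0x34=0x1F4
Completed: cp=U+01F4 (starts at byte 1)
Byte[3]=F0: 4-byte lead, need 3 cont bytes. acc=0x0
Byte[4]=96: continuation. acc=(acc<<6)|0x16=0x16
Byte[5]=BF: continuation. acc=(acc<<6)|0x3F=0x5BF
Byte[6]=90: continuation. acc=(acc<<6)|0x10=0x16FD0
Completed: cp=U+16FD0 (starts at byte 3)
Byte[7]=D9: 2-byte lead, need 1 cont bytes. acc=0x19
Byte[8]=82: continuation. acc=(acc<<6)|0x02=0x642
Completed: cp=U+0642 (starts at byte 7)
Byte[9]=EF: 3-byte lead, need 2 cont bytes. acc=0xF
Byte[10]=8C: continuation. acc=(acc<<6)|0x0C=0x3CC
Byte[11]=A7: continuation. acc=(acc<<6)|0x27=0xF327
Completed: cp=U+F327 (starts at byte 9)
Byte[12]=79: 1-byte ASCII. cp=U+0079

Answer: U+004D U+01F4 U+16FD0 U+0642 U+F327 U+0079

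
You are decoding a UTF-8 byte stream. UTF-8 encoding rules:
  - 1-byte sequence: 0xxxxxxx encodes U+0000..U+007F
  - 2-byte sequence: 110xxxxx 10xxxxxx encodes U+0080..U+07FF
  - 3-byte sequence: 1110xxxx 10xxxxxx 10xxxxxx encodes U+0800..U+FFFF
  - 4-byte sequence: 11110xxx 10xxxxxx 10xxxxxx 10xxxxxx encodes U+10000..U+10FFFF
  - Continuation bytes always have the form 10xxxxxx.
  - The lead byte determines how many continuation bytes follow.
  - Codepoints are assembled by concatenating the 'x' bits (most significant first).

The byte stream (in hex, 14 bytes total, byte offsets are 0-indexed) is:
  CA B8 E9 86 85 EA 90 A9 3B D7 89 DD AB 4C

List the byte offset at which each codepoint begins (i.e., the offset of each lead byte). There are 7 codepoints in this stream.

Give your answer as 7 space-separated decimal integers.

Answer: 0 2 5 8 9 11 13

Derivation:
Byte[0]=CA: 2-byte lead, need 1 cont bytes. acc=0xA
Byte[1]=B8: continuation. acc=(acc<<6)|0x38=0x2B8
Completed: cp=U+02B8 (starts at byte 0)
Byte[2]=E9: 3-byte lead, need 2 cont bytes. acc=0x9
Byte[3]=86: continuation. acc=(acc<<6)|0x06=0x246
Byte[4]=85: continuation. acc=(acc<<6)|0x05=0x9185
Completed: cp=U+9185 (starts at byte 2)
Byte[5]=EA: 3-byte lead, need 2 cont bytes. acc=0xA
Byte[6]=90: continuation. acc=(acc<<6)|0x10=0x290
Byte[7]=A9: continuation. acc=(acc<<6)|0x29=0xA429
Completed: cp=U+A429 (starts at byte 5)
Byte[8]=3B: 1-byte ASCII. cp=U+003B
Byte[9]=D7: 2-byte lead, need 1 cont bytes. acc=0x17
Byte[10]=89: continuation. acc=(acc<<6)|0x09=0x5C9
Completed: cp=U+05C9 (starts at byte 9)
Byte[11]=DD: 2-byte lead, need 1 cont bytes. acc=0x1D
Byte[12]=AB: continuation. acc=(acc<<6)|0x2B=0x76B
Completed: cp=U+076B (starts at byte 11)
Byte[13]=4C: 1-byte ASCII. cp=U+004C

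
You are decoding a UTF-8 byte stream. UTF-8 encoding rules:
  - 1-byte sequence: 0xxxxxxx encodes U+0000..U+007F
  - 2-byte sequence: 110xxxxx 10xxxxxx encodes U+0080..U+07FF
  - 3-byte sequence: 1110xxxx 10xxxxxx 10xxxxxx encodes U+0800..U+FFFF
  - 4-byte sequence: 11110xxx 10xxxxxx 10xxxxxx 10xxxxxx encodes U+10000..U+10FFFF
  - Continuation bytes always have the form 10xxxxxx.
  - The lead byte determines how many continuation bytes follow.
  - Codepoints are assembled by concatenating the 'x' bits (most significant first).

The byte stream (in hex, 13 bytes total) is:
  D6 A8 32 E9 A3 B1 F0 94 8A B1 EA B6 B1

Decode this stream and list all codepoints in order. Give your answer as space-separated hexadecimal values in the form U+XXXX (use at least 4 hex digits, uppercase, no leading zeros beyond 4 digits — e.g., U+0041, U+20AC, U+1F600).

Answer: U+05A8 U+0032 U+98F1 U+142B1 U+ADB1

Derivation:
Byte[0]=D6: 2-byte lead, need 1 cont bytes. acc=0x16
Byte[1]=A8: continuation. acc=(acc<<6)|0x28=0x5A8
Completed: cp=U+05A8 (starts at byte 0)
Byte[2]=32: 1-byte ASCII. cp=U+0032
Byte[3]=E9: 3-byte lead, need 2 cont bytes. acc=0x9
Byte[4]=A3: continuation. acc=(acc<<6)|0x23=0x263
Byte[5]=B1: continuation. acc=(acc<<6)|0x31=0x98F1
Completed: cp=U+98F1 (starts at byte 3)
Byte[6]=F0: 4-byte lead, need 3 cont bytes. acc=0x0
Byte[7]=94: continuation. acc=(acc<<6)|0x14=0x14
Byte[8]=8A: continuation. acc=(acc<<6)|0x0A=0x50A
Byte[9]=B1: continuation. acc=(acc<<6)|0x31=0x142B1
Completed: cp=U+142B1 (starts at byte 6)
Byte[10]=EA: 3-byte lead, need 2 cont bytes. acc=0xA
Byte[11]=B6: continuation. acc=(acc<<6)|0x36=0x2B6
Byte[12]=B1: continuation. acc=(acc<<6)|0x31=0xADB1
Completed: cp=U+ADB1 (starts at byte 10)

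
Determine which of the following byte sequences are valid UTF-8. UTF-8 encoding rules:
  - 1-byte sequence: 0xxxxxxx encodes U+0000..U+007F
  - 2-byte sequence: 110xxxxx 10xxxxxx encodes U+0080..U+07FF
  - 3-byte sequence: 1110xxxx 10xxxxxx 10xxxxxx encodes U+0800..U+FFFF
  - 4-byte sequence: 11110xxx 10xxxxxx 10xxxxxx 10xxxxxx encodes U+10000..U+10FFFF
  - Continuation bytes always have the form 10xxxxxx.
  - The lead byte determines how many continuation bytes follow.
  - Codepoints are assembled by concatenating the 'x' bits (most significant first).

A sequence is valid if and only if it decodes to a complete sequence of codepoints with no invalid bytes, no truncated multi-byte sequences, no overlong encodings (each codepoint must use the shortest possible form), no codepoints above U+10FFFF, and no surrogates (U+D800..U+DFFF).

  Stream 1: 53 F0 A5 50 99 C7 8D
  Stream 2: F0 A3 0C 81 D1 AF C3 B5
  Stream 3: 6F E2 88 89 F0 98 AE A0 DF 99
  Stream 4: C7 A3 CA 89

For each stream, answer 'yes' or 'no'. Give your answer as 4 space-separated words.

Stream 1: error at byte offset 3. INVALID
Stream 2: error at byte offset 2. INVALID
Stream 3: decodes cleanly. VALID
Stream 4: decodes cleanly. VALID

Answer: no no yes yes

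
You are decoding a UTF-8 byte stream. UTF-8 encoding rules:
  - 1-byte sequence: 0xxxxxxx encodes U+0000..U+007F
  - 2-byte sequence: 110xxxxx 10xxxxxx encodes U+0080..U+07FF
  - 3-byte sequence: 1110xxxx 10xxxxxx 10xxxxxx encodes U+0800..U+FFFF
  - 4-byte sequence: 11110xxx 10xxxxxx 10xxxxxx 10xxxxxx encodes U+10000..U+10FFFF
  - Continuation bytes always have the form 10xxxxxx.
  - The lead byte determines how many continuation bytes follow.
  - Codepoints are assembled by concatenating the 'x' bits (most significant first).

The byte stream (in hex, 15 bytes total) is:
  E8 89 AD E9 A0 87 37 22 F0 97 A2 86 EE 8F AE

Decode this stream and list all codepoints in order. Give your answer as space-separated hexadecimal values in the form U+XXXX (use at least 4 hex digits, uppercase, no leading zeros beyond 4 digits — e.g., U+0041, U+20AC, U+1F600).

Answer: U+826D U+9807 U+0037 U+0022 U+17886 U+E3EE

Derivation:
Byte[0]=E8: 3-byte lead, need 2 cont bytes. acc=0x8
Byte[1]=89: continuation. acc=(acc<<6)|0x09=0x209
Byte[2]=AD: continuation. acc=(acc<<6)|0x2D=0x826D
Completed: cp=U+826D (starts at byte 0)
Byte[3]=E9: 3-byte lead, need 2 cont bytes. acc=0x9
Byte[4]=A0: continuation. acc=(acc<<6)|0x20=0x260
Byte[5]=87: continuation. acc=(acc<<6)|0x07=0x9807
Completed: cp=U+9807 (starts at byte 3)
Byte[6]=37: 1-byte ASCII. cp=U+0037
Byte[7]=22: 1-byte ASCII. cp=U+0022
Byte[8]=F0: 4-byte lead, need 3 cont bytes. acc=0x0
Byte[9]=97: continuation. acc=(acc<<6)|0x17=0x17
Byte[10]=A2: continuation. acc=(acc<<6)|0x22=0x5E2
Byte[11]=86: continuation. acc=(acc<<6)|0x06=0x17886
Completed: cp=U+17886 (starts at byte 8)
Byte[12]=EE: 3-byte lead, need 2 cont bytes. acc=0xE
Byte[13]=8F: continuation. acc=(acc<<6)|0x0F=0x38F
Byte[14]=AE: continuation. acc=(acc<<6)|0x2E=0xE3EE
Completed: cp=U+E3EE (starts at byte 12)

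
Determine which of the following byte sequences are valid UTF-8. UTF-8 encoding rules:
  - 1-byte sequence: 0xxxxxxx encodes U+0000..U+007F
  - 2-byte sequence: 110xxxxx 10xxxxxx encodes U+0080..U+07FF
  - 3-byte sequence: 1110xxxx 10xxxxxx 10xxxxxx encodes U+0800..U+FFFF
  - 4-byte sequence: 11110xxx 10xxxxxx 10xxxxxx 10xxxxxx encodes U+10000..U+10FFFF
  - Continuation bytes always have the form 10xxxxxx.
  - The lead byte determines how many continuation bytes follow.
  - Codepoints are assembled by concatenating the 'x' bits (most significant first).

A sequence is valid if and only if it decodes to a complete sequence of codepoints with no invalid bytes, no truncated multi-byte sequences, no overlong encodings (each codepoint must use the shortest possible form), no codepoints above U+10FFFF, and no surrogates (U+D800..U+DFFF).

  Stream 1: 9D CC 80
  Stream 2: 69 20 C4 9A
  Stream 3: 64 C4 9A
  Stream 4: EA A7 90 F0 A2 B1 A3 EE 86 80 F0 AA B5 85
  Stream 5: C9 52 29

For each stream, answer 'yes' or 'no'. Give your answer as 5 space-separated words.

Answer: no yes yes yes no

Derivation:
Stream 1: error at byte offset 0. INVALID
Stream 2: decodes cleanly. VALID
Stream 3: decodes cleanly. VALID
Stream 4: decodes cleanly. VALID
Stream 5: error at byte offset 1. INVALID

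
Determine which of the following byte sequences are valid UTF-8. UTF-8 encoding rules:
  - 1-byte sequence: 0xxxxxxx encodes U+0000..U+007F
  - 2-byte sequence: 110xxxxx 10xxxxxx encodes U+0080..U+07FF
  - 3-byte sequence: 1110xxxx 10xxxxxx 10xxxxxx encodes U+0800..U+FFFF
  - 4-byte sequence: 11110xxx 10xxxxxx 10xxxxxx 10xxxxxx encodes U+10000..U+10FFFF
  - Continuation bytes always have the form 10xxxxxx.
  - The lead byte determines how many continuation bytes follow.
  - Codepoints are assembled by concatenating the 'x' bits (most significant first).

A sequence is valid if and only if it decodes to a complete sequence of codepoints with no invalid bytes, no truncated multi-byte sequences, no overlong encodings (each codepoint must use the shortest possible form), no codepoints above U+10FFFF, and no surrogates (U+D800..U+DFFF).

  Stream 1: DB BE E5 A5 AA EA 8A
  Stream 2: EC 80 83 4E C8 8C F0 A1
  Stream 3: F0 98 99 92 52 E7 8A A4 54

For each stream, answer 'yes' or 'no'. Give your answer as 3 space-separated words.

Stream 1: error at byte offset 7. INVALID
Stream 2: error at byte offset 8. INVALID
Stream 3: decodes cleanly. VALID

Answer: no no yes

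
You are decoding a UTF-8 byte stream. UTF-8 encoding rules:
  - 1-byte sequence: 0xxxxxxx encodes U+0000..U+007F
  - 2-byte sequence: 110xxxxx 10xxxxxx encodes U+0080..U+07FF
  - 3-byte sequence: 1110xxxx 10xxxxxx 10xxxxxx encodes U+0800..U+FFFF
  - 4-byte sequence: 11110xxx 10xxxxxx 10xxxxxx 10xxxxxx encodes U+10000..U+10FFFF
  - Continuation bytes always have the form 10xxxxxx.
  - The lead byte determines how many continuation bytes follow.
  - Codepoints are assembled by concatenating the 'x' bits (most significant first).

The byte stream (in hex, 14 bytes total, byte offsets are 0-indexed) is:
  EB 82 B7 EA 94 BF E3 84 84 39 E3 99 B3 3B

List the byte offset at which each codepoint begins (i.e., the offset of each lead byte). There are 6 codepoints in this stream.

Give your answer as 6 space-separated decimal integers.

Answer: 0 3 6 9 10 13

Derivation:
Byte[0]=EB: 3-byte lead, need 2 cont bytes. acc=0xB
Byte[1]=82: continuation. acc=(acc<<6)|0x02=0x2C2
Byte[2]=B7: continuation. acc=(acc<<6)|0x37=0xB0B7
Completed: cp=U+B0B7 (starts at byte 0)
Byte[3]=EA: 3-byte lead, need 2 cont bytes. acc=0xA
Byte[4]=94: continuation. acc=(acc<<6)|0x14=0x294
Byte[5]=BF: continuation. acc=(acc<<6)|0x3F=0xA53F
Completed: cp=U+A53F (starts at byte 3)
Byte[6]=E3: 3-byte lead, need 2 cont bytes. acc=0x3
Byte[7]=84: continuation. acc=(acc<<6)|0x04=0xC4
Byte[8]=84: continuation. acc=(acc<<6)|0x04=0x3104
Completed: cp=U+3104 (starts at byte 6)
Byte[9]=39: 1-byte ASCII. cp=U+0039
Byte[10]=E3: 3-byte lead, need 2 cont bytes. acc=0x3
Byte[11]=99: continuation. acc=(acc<<6)|0x19=0xD9
Byte[12]=B3: continuation. acc=(acc<<6)|0x33=0x3673
Completed: cp=U+3673 (starts at byte 10)
Byte[13]=3B: 1-byte ASCII. cp=U+003B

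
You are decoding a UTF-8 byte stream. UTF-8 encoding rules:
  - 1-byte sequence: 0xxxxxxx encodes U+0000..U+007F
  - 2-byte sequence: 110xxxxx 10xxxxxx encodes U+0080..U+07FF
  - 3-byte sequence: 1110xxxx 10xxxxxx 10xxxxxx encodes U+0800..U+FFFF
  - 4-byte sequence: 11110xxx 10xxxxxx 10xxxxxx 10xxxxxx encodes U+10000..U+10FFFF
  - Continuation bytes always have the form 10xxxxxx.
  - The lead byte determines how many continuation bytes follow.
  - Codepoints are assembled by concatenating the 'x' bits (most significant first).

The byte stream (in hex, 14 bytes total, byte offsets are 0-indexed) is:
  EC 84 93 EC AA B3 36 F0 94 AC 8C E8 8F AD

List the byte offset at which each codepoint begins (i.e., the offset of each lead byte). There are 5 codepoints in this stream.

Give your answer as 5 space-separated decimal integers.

Answer: 0 3 6 7 11

Derivation:
Byte[0]=EC: 3-byte lead, need 2 cont bytes. acc=0xC
Byte[1]=84: continuation. acc=(acc<<6)|0x04=0x304
Byte[2]=93: continuation. acc=(acc<<6)|0x13=0xC113
Completed: cp=U+C113 (starts at byte 0)
Byte[3]=EC: 3-byte lead, need 2 cont bytes. acc=0xC
Byte[4]=AA: continuation. acc=(acc<<6)|0x2A=0x32A
Byte[5]=B3: continuation. acc=(acc<<6)|0x33=0xCAB3
Completed: cp=U+CAB3 (starts at byte 3)
Byte[6]=36: 1-byte ASCII. cp=U+0036
Byte[7]=F0: 4-byte lead, need 3 cont bytes. acc=0x0
Byte[8]=94: continuation. acc=(acc<<6)|0x14=0x14
Byte[9]=AC: continuation. acc=(acc<<6)|0x2C=0x52C
Byte[10]=8C: continuation. acc=(acc<<6)|0x0C=0x14B0C
Completed: cp=U+14B0C (starts at byte 7)
Byte[11]=E8: 3-byte lead, need 2 cont bytes. acc=0x8
Byte[12]=8F: continuation. acc=(acc<<6)|0x0F=0x20F
Byte[13]=AD: continuation. acc=(acc<<6)|0x2D=0x83ED
Completed: cp=U+83ED (starts at byte 11)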